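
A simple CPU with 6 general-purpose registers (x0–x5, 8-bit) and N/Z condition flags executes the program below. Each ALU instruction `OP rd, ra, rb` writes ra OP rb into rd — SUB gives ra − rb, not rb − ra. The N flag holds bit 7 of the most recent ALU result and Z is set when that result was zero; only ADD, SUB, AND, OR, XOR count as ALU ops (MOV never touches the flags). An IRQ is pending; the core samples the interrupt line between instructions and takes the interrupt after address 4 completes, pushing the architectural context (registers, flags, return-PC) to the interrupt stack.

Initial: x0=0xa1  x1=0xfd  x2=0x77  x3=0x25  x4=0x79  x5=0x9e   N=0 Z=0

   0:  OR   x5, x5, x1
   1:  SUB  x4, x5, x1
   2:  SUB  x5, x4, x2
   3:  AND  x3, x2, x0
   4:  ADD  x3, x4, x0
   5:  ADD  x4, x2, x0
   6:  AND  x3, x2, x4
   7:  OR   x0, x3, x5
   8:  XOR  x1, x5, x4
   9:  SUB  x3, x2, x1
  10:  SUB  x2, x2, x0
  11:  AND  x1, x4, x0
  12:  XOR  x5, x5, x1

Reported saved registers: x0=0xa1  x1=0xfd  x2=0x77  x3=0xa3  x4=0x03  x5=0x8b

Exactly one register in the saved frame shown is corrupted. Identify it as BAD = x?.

after  0: x0=0xa1 x1=0xfd x2=0x77 x3=0x25 x4=0x79 x5=0xff  N=1 Z=0
after  1: x0=0xa1 x1=0xfd x2=0x77 x3=0x25 x4=0x02 x5=0xff  N=0 Z=0
after  2: x0=0xa1 x1=0xfd x2=0x77 x3=0x25 x4=0x02 x5=0x8b  N=1 Z=0
after  3: x0=0xa1 x1=0xfd x2=0x77 x3=0x21 x4=0x02 x5=0x8b  N=0 Z=0
after  4: x0=0xa1 x1=0xfd x2=0x77 x3=0xa3 x4=0x02 x5=0x8b  N=1 Z=0
-- IRQ taken; context saved, return-PC = 5 --
mismatch: x4: reported 0x03 vs actual 0x02

BAD = x4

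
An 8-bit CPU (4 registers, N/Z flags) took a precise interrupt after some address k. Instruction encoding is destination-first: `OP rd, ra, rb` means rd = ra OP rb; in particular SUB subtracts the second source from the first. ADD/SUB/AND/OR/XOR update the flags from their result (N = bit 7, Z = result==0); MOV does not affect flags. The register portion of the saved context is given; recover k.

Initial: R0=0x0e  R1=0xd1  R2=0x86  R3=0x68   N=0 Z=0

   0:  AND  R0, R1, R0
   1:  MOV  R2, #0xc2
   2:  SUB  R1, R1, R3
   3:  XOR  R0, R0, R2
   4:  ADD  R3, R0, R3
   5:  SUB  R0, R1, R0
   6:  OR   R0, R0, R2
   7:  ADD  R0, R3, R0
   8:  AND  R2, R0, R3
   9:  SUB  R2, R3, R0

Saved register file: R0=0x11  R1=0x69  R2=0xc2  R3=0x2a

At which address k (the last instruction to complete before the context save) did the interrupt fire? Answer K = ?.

K = 7

after  0: R0=0x00 R1=0xd1 R2=0x86 R3=0x68  N=0 Z=1
after  1: R0=0x00 R1=0xd1 R2=0xc2 R3=0x68  N=0 Z=1
after  2: R0=0x00 R1=0x69 R2=0xc2 R3=0x68  N=0 Z=0
after  3: R0=0xc2 R1=0x69 R2=0xc2 R3=0x68  N=1 Z=0
after  4: R0=0xc2 R1=0x69 R2=0xc2 R3=0x2a  N=0 Z=0
after  5: R0=0xa7 R1=0x69 R2=0xc2 R3=0x2a  N=1 Z=0
after  6: R0=0xe7 R1=0x69 R2=0xc2 R3=0x2a  N=1 Z=0
after  7: R0=0x11 R1=0x69 R2=0xc2 R3=0x2a  N=0 Z=0
-- IRQ taken; context saved, return-PC = 8 --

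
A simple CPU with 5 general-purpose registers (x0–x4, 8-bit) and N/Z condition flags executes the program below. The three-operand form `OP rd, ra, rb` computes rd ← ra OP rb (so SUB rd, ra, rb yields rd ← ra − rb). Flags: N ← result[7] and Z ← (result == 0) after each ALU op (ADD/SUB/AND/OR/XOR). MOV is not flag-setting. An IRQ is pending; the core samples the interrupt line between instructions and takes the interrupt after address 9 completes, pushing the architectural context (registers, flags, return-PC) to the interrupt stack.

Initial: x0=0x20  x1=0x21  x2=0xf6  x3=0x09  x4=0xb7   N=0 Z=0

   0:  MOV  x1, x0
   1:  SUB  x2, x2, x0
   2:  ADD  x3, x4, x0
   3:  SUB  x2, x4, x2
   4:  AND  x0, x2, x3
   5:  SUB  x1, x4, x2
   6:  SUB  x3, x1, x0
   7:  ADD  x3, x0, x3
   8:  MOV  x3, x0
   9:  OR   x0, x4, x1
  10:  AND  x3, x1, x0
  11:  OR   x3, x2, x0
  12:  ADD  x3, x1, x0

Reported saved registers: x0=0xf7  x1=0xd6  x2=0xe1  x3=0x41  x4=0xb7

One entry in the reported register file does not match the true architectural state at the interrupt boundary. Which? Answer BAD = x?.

after  0: x0=0x20 x1=0x20 x2=0xf6 x3=0x09 x4=0xb7  N=0 Z=0
after  1: x0=0x20 x1=0x20 x2=0xd6 x3=0x09 x4=0xb7  N=1 Z=0
after  2: x0=0x20 x1=0x20 x2=0xd6 x3=0xd7 x4=0xb7  N=1 Z=0
after  3: x0=0x20 x1=0x20 x2=0xe1 x3=0xd7 x4=0xb7  N=1 Z=0
after  4: x0=0xc1 x1=0x20 x2=0xe1 x3=0xd7 x4=0xb7  N=1 Z=0
after  5: x0=0xc1 x1=0xd6 x2=0xe1 x3=0xd7 x4=0xb7  N=1 Z=0
after  6: x0=0xc1 x1=0xd6 x2=0xe1 x3=0x15 x4=0xb7  N=0 Z=0
after  7: x0=0xc1 x1=0xd6 x2=0xe1 x3=0xd6 x4=0xb7  N=1 Z=0
after  8: x0=0xc1 x1=0xd6 x2=0xe1 x3=0xc1 x4=0xb7  N=1 Z=0
after  9: x0=0xf7 x1=0xd6 x2=0xe1 x3=0xc1 x4=0xb7  N=1 Z=0
-- IRQ taken; context saved, return-PC = 10 --
mismatch: x3: reported 0x41 vs actual 0xc1

BAD = x3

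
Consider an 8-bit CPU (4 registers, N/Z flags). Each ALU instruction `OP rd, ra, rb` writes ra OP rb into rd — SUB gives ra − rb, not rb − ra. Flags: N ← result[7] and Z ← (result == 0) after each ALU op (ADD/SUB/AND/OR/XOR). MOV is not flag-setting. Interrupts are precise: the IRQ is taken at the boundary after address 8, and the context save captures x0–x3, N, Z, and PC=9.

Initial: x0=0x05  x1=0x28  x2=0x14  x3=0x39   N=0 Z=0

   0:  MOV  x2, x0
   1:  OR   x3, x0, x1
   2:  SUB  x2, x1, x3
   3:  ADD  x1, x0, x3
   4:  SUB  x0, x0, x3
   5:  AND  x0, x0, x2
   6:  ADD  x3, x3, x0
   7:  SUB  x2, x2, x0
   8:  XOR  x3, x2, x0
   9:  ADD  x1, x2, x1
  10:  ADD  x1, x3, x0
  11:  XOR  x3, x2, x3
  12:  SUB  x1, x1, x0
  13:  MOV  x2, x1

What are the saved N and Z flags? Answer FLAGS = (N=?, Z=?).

FLAGS = (N=1, Z=0)

after  0: x0=0x05 x1=0x28 x2=0x05 x3=0x39  N=0 Z=0
after  1: x0=0x05 x1=0x28 x2=0x05 x3=0x2d  N=0 Z=0
after  2: x0=0x05 x1=0x28 x2=0xfb x3=0x2d  N=1 Z=0
after  3: x0=0x05 x1=0x32 x2=0xfb x3=0x2d  N=0 Z=0
after  4: x0=0xd8 x1=0x32 x2=0xfb x3=0x2d  N=1 Z=0
after  5: x0=0xd8 x1=0x32 x2=0xfb x3=0x2d  N=1 Z=0
after  6: x0=0xd8 x1=0x32 x2=0xfb x3=0x05  N=0 Z=0
after  7: x0=0xd8 x1=0x32 x2=0x23 x3=0x05  N=0 Z=0
after  8: x0=0xd8 x1=0x32 x2=0x23 x3=0xfb  N=1 Z=0
-- IRQ taken; context saved, return-PC = 9 --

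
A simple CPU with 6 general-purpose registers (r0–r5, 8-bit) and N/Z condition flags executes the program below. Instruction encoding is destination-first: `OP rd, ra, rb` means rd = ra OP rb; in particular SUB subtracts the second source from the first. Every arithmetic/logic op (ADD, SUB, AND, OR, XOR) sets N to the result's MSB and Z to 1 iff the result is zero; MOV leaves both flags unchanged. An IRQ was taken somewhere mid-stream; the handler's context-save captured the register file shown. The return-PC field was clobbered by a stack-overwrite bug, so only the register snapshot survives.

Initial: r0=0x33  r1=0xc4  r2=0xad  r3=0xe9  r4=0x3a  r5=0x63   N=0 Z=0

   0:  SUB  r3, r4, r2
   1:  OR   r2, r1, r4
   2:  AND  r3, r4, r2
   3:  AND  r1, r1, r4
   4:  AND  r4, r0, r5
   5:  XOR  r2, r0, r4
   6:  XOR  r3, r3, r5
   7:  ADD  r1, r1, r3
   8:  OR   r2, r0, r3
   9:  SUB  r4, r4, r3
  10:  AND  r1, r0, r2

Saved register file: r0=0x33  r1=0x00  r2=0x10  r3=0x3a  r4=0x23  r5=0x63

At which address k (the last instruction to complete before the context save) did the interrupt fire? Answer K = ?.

K = 5

after  0: r0=0x33 r1=0xc4 r2=0xad r3=0x8d r4=0x3a r5=0x63  N=1 Z=0
after  1: r0=0x33 r1=0xc4 r2=0xfe r3=0x8d r4=0x3a r5=0x63  N=1 Z=0
after  2: r0=0x33 r1=0xc4 r2=0xfe r3=0x3a r4=0x3a r5=0x63  N=0 Z=0
after  3: r0=0x33 r1=0x00 r2=0xfe r3=0x3a r4=0x3a r5=0x63  N=0 Z=1
after  4: r0=0x33 r1=0x00 r2=0xfe r3=0x3a r4=0x23 r5=0x63  N=0 Z=0
after  5: r0=0x33 r1=0x00 r2=0x10 r3=0x3a r4=0x23 r5=0x63  N=0 Z=0
-- IRQ taken; context saved, return-PC = 6 --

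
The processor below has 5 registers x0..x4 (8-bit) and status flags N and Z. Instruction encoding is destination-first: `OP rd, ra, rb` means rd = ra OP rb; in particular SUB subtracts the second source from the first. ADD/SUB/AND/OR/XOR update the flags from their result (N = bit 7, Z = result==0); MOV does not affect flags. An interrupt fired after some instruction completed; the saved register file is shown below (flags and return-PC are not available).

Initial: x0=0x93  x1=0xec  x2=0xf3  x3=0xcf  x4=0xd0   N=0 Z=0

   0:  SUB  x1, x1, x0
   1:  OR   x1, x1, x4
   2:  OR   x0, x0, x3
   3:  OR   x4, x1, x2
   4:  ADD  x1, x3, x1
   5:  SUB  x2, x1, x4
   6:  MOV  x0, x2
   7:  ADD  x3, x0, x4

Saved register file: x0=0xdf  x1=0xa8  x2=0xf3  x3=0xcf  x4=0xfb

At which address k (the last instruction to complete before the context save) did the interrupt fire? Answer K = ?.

K = 4

after  0: x0=0x93 x1=0x59 x2=0xf3 x3=0xcf x4=0xd0  N=0 Z=0
after  1: x0=0x93 x1=0xd9 x2=0xf3 x3=0xcf x4=0xd0  N=1 Z=0
after  2: x0=0xdf x1=0xd9 x2=0xf3 x3=0xcf x4=0xd0  N=1 Z=0
after  3: x0=0xdf x1=0xd9 x2=0xf3 x3=0xcf x4=0xfb  N=1 Z=0
after  4: x0=0xdf x1=0xa8 x2=0xf3 x3=0xcf x4=0xfb  N=1 Z=0
-- IRQ taken; context saved, return-PC = 5 --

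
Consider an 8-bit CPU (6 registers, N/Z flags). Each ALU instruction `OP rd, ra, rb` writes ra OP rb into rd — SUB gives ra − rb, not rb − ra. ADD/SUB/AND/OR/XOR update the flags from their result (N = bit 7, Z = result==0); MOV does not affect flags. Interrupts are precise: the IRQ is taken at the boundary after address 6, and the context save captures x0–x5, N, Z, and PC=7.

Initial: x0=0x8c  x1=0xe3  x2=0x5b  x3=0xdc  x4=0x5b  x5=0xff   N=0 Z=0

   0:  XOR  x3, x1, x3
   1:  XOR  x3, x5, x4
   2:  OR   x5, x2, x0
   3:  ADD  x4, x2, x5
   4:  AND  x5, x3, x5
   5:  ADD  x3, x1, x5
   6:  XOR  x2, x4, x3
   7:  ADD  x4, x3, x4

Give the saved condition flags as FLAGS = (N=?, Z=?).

FLAGS = (N=0, Z=0)

after  0: x0=0x8c x1=0xe3 x2=0x5b x3=0x3f x4=0x5b x5=0xff  N=0 Z=0
after  1: x0=0x8c x1=0xe3 x2=0x5b x3=0xa4 x4=0x5b x5=0xff  N=1 Z=0
after  2: x0=0x8c x1=0xe3 x2=0x5b x3=0xa4 x4=0x5b x5=0xdf  N=1 Z=0
after  3: x0=0x8c x1=0xe3 x2=0x5b x3=0xa4 x4=0x3a x5=0xdf  N=0 Z=0
after  4: x0=0x8c x1=0xe3 x2=0x5b x3=0xa4 x4=0x3a x5=0x84  N=1 Z=0
after  5: x0=0x8c x1=0xe3 x2=0x5b x3=0x67 x4=0x3a x5=0x84  N=0 Z=0
after  6: x0=0x8c x1=0xe3 x2=0x5d x3=0x67 x4=0x3a x5=0x84  N=0 Z=0
-- IRQ taken; context saved, return-PC = 7 --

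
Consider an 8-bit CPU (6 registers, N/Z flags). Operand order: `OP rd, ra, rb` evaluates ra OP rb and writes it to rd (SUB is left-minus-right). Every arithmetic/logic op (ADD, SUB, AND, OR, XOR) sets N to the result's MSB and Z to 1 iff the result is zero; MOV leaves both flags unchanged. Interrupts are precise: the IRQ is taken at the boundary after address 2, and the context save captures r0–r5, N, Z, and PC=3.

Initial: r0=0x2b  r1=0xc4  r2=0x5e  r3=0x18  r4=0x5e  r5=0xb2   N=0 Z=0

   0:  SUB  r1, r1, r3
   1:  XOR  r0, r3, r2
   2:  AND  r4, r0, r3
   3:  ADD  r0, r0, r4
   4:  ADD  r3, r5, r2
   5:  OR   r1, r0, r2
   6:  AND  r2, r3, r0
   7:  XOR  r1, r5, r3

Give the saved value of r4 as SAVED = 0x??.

SAVED = 0x00

after  0: r0=0x2b r1=0xac r2=0x5e r3=0x18 r4=0x5e r5=0xb2  N=1 Z=0
after  1: r0=0x46 r1=0xac r2=0x5e r3=0x18 r4=0x5e r5=0xb2  N=0 Z=0
after  2: r0=0x46 r1=0xac r2=0x5e r3=0x18 r4=0x00 r5=0xb2  N=0 Z=1
-- IRQ taken; context saved, return-PC = 3 --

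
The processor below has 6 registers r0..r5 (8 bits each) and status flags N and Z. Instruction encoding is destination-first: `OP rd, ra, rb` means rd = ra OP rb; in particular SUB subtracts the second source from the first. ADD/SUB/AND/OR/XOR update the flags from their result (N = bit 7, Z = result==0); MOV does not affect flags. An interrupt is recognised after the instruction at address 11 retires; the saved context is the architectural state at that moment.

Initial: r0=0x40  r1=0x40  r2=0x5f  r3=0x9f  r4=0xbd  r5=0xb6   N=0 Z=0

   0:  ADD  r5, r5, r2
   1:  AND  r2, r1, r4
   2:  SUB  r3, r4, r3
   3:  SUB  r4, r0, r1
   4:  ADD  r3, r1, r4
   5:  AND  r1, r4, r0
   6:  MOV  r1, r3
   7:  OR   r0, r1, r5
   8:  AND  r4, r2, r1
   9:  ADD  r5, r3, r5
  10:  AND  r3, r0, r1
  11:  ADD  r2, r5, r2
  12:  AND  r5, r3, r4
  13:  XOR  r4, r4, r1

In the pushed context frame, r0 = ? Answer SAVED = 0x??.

SAVED = 0x55

after  0: r0=0x40 r1=0x40 r2=0x5f r3=0x9f r4=0xbd r5=0x15  N=0 Z=0
after  1: r0=0x40 r1=0x40 r2=0x00 r3=0x9f r4=0xbd r5=0x15  N=0 Z=1
after  2: r0=0x40 r1=0x40 r2=0x00 r3=0x1e r4=0xbd r5=0x15  N=0 Z=0
after  3: r0=0x40 r1=0x40 r2=0x00 r3=0x1e r4=0x00 r5=0x15  N=0 Z=1
after  4: r0=0x40 r1=0x40 r2=0x00 r3=0x40 r4=0x00 r5=0x15  N=0 Z=0
after  5: r0=0x40 r1=0x00 r2=0x00 r3=0x40 r4=0x00 r5=0x15  N=0 Z=1
after  6: r0=0x40 r1=0x40 r2=0x00 r3=0x40 r4=0x00 r5=0x15  N=0 Z=1
after  7: r0=0x55 r1=0x40 r2=0x00 r3=0x40 r4=0x00 r5=0x15  N=0 Z=0
after  8: r0=0x55 r1=0x40 r2=0x00 r3=0x40 r4=0x00 r5=0x15  N=0 Z=1
after  9: r0=0x55 r1=0x40 r2=0x00 r3=0x40 r4=0x00 r5=0x55  N=0 Z=0
after 10: r0=0x55 r1=0x40 r2=0x00 r3=0x40 r4=0x00 r5=0x55  N=0 Z=0
after 11: r0=0x55 r1=0x40 r2=0x55 r3=0x40 r4=0x00 r5=0x55  N=0 Z=0
-- IRQ taken; context saved, return-PC = 12 --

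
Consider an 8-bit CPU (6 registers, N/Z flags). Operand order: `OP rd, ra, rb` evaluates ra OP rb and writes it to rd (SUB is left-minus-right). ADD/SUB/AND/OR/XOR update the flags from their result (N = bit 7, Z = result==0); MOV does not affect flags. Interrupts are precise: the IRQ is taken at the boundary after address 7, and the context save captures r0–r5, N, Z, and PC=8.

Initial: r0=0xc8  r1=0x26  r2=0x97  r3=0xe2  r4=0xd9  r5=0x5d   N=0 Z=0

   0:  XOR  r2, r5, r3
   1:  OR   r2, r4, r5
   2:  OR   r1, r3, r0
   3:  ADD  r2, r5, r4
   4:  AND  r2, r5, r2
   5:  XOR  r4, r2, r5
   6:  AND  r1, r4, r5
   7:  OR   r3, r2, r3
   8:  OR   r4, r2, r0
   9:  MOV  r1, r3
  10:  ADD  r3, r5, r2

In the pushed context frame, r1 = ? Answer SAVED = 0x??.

after  0: r0=0xc8 r1=0x26 r2=0xbf r3=0xe2 r4=0xd9 r5=0x5d  N=1 Z=0
after  1: r0=0xc8 r1=0x26 r2=0xdd r3=0xe2 r4=0xd9 r5=0x5d  N=1 Z=0
after  2: r0=0xc8 r1=0xea r2=0xdd r3=0xe2 r4=0xd9 r5=0x5d  N=1 Z=0
after  3: r0=0xc8 r1=0xea r2=0x36 r3=0xe2 r4=0xd9 r5=0x5d  N=0 Z=0
after  4: r0=0xc8 r1=0xea r2=0x14 r3=0xe2 r4=0xd9 r5=0x5d  N=0 Z=0
after  5: r0=0xc8 r1=0xea r2=0x14 r3=0xe2 r4=0x49 r5=0x5d  N=0 Z=0
after  6: r0=0xc8 r1=0x49 r2=0x14 r3=0xe2 r4=0x49 r5=0x5d  N=0 Z=0
after  7: r0=0xc8 r1=0x49 r2=0x14 r3=0xf6 r4=0x49 r5=0x5d  N=1 Z=0
-- IRQ taken; context saved, return-PC = 8 --

SAVED = 0x49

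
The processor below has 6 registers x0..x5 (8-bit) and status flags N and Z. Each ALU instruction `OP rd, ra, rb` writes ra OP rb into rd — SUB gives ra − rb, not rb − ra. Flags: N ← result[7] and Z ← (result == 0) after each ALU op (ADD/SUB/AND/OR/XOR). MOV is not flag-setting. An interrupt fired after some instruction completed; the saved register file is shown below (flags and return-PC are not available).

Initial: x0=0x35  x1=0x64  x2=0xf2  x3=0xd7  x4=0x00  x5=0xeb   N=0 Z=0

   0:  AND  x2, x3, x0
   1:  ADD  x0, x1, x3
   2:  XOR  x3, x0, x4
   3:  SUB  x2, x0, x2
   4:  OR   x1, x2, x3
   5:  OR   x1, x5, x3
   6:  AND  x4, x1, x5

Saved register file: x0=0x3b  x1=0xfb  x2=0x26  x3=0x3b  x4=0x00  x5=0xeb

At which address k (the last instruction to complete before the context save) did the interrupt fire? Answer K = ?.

K = 5

after  0: x0=0x35 x1=0x64 x2=0x15 x3=0xd7 x4=0x00 x5=0xeb  N=0 Z=0
after  1: x0=0x3b x1=0x64 x2=0x15 x3=0xd7 x4=0x00 x5=0xeb  N=0 Z=0
after  2: x0=0x3b x1=0x64 x2=0x15 x3=0x3b x4=0x00 x5=0xeb  N=0 Z=0
after  3: x0=0x3b x1=0x64 x2=0x26 x3=0x3b x4=0x00 x5=0xeb  N=0 Z=0
after  4: x0=0x3b x1=0x3f x2=0x26 x3=0x3b x4=0x00 x5=0xeb  N=0 Z=0
after  5: x0=0x3b x1=0xfb x2=0x26 x3=0x3b x4=0x00 x5=0xeb  N=1 Z=0
-- IRQ taken; context saved, return-PC = 6 --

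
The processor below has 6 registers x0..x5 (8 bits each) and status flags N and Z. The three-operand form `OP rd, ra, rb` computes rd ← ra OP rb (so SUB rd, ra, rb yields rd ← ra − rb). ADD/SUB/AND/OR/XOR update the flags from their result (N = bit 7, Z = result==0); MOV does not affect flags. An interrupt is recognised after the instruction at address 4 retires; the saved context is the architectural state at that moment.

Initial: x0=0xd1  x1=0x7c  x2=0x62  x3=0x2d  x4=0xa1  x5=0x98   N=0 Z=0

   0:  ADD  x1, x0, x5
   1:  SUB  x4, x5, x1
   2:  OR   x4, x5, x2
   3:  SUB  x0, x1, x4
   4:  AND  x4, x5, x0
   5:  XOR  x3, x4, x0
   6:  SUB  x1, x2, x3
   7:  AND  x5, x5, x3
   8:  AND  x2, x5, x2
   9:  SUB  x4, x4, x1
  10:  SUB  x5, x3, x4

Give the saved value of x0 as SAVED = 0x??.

after  0: x0=0xd1 x1=0x69 x2=0x62 x3=0x2d x4=0xa1 x5=0x98  N=0 Z=0
after  1: x0=0xd1 x1=0x69 x2=0x62 x3=0x2d x4=0x2f x5=0x98  N=0 Z=0
after  2: x0=0xd1 x1=0x69 x2=0x62 x3=0x2d x4=0xfa x5=0x98  N=1 Z=0
after  3: x0=0x6f x1=0x69 x2=0x62 x3=0x2d x4=0xfa x5=0x98  N=0 Z=0
after  4: x0=0x6f x1=0x69 x2=0x62 x3=0x2d x4=0x08 x5=0x98  N=0 Z=0
-- IRQ taken; context saved, return-PC = 5 --

SAVED = 0x6f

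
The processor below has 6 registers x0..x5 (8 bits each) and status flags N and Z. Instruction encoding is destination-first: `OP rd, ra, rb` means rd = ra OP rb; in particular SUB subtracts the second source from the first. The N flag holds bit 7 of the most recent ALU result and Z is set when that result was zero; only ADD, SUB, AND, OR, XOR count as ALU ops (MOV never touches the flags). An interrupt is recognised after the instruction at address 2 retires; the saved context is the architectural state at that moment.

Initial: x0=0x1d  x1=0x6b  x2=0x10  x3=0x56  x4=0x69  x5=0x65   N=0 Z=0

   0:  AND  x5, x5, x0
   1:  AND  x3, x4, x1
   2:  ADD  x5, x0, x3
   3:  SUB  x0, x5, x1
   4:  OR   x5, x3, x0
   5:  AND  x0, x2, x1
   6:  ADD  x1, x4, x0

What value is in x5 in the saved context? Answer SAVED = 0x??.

SAVED = 0x86

after  0: x0=0x1d x1=0x6b x2=0x10 x3=0x56 x4=0x69 x5=0x05  N=0 Z=0
after  1: x0=0x1d x1=0x6b x2=0x10 x3=0x69 x4=0x69 x5=0x05  N=0 Z=0
after  2: x0=0x1d x1=0x6b x2=0x10 x3=0x69 x4=0x69 x5=0x86  N=1 Z=0
-- IRQ taken; context saved, return-PC = 3 --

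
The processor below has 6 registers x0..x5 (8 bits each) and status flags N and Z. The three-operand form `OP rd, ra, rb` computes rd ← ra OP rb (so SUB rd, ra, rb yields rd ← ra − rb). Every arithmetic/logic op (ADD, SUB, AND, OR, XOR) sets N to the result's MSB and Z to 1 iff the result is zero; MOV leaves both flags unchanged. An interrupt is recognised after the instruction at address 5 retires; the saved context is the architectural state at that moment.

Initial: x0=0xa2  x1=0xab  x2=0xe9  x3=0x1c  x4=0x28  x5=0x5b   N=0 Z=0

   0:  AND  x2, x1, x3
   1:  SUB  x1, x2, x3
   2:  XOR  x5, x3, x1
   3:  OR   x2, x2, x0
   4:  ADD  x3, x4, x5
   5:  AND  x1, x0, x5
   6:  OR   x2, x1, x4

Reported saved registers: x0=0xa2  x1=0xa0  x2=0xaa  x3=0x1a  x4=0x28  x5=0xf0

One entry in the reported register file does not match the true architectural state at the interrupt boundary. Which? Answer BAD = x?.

BAD = x3

after  0: x0=0xa2 x1=0xab x2=0x08 x3=0x1c x4=0x28 x5=0x5b  N=0 Z=0
after  1: x0=0xa2 x1=0xec x2=0x08 x3=0x1c x4=0x28 x5=0x5b  N=1 Z=0
after  2: x0=0xa2 x1=0xec x2=0x08 x3=0x1c x4=0x28 x5=0xf0  N=1 Z=0
after  3: x0=0xa2 x1=0xec x2=0xaa x3=0x1c x4=0x28 x5=0xf0  N=1 Z=0
after  4: x0=0xa2 x1=0xec x2=0xaa x3=0x18 x4=0x28 x5=0xf0  N=0 Z=0
after  5: x0=0xa2 x1=0xa0 x2=0xaa x3=0x18 x4=0x28 x5=0xf0  N=1 Z=0
-- IRQ taken; context saved, return-PC = 6 --
mismatch: x3: reported 0x1a vs actual 0x18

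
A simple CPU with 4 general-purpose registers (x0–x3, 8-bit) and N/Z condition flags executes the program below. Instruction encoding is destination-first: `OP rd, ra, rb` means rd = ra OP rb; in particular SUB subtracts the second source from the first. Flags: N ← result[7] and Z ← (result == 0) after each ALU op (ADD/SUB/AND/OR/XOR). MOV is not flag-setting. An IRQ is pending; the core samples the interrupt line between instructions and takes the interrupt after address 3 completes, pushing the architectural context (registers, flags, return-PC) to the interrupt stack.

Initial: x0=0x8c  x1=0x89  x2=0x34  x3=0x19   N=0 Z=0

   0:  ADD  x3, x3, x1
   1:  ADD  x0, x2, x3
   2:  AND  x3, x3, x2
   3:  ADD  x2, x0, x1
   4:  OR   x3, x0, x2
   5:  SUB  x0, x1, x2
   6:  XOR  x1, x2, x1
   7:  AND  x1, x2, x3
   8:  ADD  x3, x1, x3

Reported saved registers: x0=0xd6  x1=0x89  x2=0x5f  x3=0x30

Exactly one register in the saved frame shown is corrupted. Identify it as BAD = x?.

BAD = x3

after  0: x0=0x8c x1=0x89 x2=0x34 x3=0xa2  N=1 Z=0
after  1: x0=0xd6 x1=0x89 x2=0x34 x3=0xa2  N=1 Z=0
after  2: x0=0xd6 x1=0x89 x2=0x34 x3=0x20  N=0 Z=0
after  3: x0=0xd6 x1=0x89 x2=0x5f x3=0x20  N=0 Z=0
-- IRQ taken; context saved, return-PC = 4 --
mismatch: x3: reported 0x30 vs actual 0x20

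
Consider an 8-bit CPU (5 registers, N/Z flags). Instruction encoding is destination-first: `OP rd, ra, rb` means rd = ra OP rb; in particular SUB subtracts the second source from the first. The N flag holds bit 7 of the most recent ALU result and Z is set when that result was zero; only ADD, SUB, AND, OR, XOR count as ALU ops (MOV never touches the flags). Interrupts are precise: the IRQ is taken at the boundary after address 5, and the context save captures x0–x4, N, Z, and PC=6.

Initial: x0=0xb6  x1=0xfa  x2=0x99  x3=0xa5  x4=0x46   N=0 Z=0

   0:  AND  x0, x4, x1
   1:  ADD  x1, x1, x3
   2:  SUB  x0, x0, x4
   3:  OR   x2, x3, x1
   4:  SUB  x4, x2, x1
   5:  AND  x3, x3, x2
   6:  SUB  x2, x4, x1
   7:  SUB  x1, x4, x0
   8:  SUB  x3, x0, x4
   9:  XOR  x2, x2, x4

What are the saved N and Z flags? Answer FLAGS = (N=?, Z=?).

FLAGS = (N=1, Z=0)

after  0: x0=0x42 x1=0xfa x2=0x99 x3=0xa5 x4=0x46  N=0 Z=0
after  1: x0=0x42 x1=0x9f x2=0x99 x3=0xa5 x4=0x46  N=1 Z=0
after  2: x0=0xfc x1=0x9f x2=0x99 x3=0xa5 x4=0x46  N=1 Z=0
after  3: x0=0xfc x1=0x9f x2=0xbf x3=0xa5 x4=0x46  N=1 Z=0
after  4: x0=0xfc x1=0x9f x2=0xbf x3=0xa5 x4=0x20  N=0 Z=0
after  5: x0=0xfc x1=0x9f x2=0xbf x3=0xa5 x4=0x20  N=1 Z=0
-- IRQ taken; context saved, return-PC = 6 --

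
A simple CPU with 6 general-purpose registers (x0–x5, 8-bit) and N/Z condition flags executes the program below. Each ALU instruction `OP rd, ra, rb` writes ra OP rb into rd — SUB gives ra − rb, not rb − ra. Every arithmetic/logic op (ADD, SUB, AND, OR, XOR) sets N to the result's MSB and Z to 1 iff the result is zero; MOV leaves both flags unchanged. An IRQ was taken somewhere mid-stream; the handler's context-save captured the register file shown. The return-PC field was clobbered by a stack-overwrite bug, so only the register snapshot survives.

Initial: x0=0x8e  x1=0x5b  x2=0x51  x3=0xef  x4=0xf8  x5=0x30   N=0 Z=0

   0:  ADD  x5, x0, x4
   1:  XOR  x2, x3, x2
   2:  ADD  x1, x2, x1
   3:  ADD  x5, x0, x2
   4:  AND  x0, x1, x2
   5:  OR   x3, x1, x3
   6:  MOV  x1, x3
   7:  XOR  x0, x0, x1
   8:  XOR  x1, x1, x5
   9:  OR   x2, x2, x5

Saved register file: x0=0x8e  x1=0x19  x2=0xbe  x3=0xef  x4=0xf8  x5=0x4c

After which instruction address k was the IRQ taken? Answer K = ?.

after  0: x0=0x8e x1=0x5b x2=0x51 x3=0xef x4=0xf8 x5=0x86  N=1 Z=0
after  1: x0=0x8e x1=0x5b x2=0xbe x3=0xef x4=0xf8 x5=0x86  N=1 Z=0
after  2: x0=0x8e x1=0x19 x2=0xbe x3=0xef x4=0xf8 x5=0x86  N=0 Z=0
after  3: x0=0x8e x1=0x19 x2=0xbe x3=0xef x4=0xf8 x5=0x4c  N=0 Z=0
-- IRQ taken; context saved, return-PC = 4 --

K = 3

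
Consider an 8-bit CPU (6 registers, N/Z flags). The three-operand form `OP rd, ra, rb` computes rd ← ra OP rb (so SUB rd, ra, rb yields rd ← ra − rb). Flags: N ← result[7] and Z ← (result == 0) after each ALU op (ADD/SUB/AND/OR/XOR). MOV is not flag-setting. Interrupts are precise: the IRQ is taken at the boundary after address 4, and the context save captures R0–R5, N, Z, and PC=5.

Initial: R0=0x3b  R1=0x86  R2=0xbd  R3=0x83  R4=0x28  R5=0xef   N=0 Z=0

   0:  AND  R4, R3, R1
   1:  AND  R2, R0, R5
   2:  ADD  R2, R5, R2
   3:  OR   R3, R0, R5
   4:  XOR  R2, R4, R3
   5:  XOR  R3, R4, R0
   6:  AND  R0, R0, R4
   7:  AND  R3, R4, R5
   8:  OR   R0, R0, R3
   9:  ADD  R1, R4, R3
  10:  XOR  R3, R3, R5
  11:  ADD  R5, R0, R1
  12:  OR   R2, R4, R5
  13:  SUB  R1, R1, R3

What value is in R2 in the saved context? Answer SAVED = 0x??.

after  0: R0=0x3b R1=0x86 R2=0xbd R3=0x83 R4=0x82 R5=0xef  N=1 Z=0
after  1: R0=0x3b R1=0x86 R2=0x2b R3=0x83 R4=0x82 R5=0xef  N=0 Z=0
after  2: R0=0x3b R1=0x86 R2=0x1a R3=0x83 R4=0x82 R5=0xef  N=0 Z=0
after  3: R0=0x3b R1=0x86 R2=0x1a R3=0xff R4=0x82 R5=0xef  N=1 Z=0
after  4: R0=0x3b R1=0x86 R2=0x7d R3=0xff R4=0x82 R5=0xef  N=0 Z=0
-- IRQ taken; context saved, return-PC = 5 --

SAVED = 0x7d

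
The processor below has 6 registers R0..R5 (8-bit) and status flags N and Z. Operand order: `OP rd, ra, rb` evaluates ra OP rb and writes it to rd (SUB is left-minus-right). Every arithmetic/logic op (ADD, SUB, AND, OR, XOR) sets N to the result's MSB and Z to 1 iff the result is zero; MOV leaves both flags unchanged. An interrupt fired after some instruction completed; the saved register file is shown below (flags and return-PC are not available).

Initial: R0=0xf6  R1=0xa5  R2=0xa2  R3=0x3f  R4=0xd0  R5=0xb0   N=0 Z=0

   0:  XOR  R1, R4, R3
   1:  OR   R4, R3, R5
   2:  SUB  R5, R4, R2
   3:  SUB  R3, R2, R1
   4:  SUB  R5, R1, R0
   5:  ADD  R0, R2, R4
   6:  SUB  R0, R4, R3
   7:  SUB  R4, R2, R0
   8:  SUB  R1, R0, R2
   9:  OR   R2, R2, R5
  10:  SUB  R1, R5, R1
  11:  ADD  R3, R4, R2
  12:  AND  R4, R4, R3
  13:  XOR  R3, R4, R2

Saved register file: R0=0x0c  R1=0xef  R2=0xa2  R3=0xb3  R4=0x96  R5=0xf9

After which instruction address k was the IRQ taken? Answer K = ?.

after  0: R0=0xf6 R1=0xef R2=0xa2 R3=0x3f R4=0xd0 R5=0xb0  N=1 Z=0
after  1: R0=0xf6 R1=0xef R2=0xa2 R3=0x3f R4=0xbf R5=0xb0  N=1 Z=0
after  2: R0=0xf6 R1=0xef R2=0xa2 R3=0x3f R4=0xbf R5=0x1d  N=0 Z=0
after  3: R0=0xf6 R1=0xef R2=0xa2 R3=0xb3 R4=0xbf R5=0x1d  N=1 Z=0
after  4: R0=0xf6 R1=0xef R2=0xa2 R3=0xb3 R4=0xbf R5=0xf9  N=1 Z=0
after  5: R0=0x61 R1=0xef R2=0xa2 R3=0xb3 R4=0xbf R5=0xf9  N=0 Z=0
after  6: R0=0x0c R1=0xef R2=0xa2 R3=0xb3 R4=0xbf R5=0xf9  N=0 Z=0
after  7: R0=0x0c R1=0xef R2=0xa2 R3=0xb3 R4=0x96 R5=0xf9  N=1 Z=0
-- IRQ taken; context saved, return-PC = 8 --

K = 7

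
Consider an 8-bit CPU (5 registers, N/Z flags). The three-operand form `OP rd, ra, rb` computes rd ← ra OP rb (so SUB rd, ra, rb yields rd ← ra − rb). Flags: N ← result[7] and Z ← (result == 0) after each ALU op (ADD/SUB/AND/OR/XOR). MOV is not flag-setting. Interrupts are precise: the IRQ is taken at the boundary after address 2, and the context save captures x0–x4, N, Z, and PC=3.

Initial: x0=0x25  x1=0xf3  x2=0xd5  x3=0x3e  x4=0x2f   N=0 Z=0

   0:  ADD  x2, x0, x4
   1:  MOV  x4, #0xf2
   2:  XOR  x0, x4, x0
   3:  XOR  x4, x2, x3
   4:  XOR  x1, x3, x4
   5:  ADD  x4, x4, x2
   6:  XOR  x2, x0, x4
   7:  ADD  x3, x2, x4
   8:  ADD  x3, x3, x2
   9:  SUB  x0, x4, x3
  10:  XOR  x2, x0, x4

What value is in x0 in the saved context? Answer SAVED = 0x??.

SAVED = 0xd7

after  0: x0=0x25 x1=0xf3 x2=0x54 x3=0x3e x4=0x2f  N=0 Z=0
after  1: x0=0x25 x1=0xf3 x2=0x54 x3=0x3e x4=0xf2  N=0 Z=0
after  2: x0=0xd7 x1=0xf3 x2=0x54 x3=0x3e x4=0xf2  N=1 Z=0
-- IRQ taken; context saved, return-PC = 3 --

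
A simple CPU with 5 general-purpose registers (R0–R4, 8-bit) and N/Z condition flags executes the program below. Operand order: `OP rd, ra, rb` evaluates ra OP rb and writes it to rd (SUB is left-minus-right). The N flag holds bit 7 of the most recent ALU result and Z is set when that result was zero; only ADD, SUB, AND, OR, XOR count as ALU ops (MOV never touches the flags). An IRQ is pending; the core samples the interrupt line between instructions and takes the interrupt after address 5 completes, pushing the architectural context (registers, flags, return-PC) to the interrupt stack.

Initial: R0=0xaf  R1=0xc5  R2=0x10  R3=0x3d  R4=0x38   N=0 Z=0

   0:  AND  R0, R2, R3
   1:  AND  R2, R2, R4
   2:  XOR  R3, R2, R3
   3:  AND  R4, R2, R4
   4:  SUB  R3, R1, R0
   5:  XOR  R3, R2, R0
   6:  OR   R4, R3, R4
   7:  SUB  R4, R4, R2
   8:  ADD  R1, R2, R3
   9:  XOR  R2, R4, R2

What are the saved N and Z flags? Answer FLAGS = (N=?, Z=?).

FLAGS = (N=0, Z=1)

after  0: R0=0x10 R1=0xc5 R2=0x10 R3=0x3d R4=0x38  N=0 Z=0
after  1: R0=0x10 R1=0xc5 R2=0x10 R3=0x3d R4=0x38  N=0 Z=0
after  2: R0=0x10 R1=0xc5 R2=0x10 R3=0x2d R4=0x38  N=0 Z=0
after  3: R0=0x10 R1=0xc5 R2=0x10 R3=0x2d R4=0x10  N=0 Z=0
after  4: R0=0x10 R1=0xc5 R2=0x10 R3=0xb5 R4=0x10  N=1 Z=0
after  5: R0=0x10 R1=0xc5 R2=0x10 R3=0x00 R4=0x10  N=0 Z=1
-- IRQ taken; context saved, return-PC = 6 --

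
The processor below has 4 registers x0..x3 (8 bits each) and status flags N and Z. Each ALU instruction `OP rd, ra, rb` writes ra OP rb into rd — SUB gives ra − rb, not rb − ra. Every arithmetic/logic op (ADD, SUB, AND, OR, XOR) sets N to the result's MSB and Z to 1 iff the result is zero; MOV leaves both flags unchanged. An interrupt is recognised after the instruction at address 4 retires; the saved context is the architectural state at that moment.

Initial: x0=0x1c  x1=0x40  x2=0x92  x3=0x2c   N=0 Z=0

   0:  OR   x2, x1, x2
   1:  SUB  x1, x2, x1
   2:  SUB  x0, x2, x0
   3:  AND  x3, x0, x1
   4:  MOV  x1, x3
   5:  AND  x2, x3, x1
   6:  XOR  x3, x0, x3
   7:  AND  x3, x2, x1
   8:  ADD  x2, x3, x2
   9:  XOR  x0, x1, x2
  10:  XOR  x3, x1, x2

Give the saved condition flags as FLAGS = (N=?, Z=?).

FLAGS = (N=1, Z=0)

after  0: x0=0x1c x1=0x40 x2=0xd2 x3=0x2c  N=1 Z=0
after  1: x0=0x1c x1=0x92 x2=0xd2 x3=0x2c  N=1 Z=0
after  2: x0=0xb6 x1=0x92 x2=0xd2 x3=0x2c  N=1 Z=0
after  3: x0=0xb6 x1=0x92 x2=0xd2 x3=0x92  N=1 Z=0
after  4: x0=0xb6 x1=0x92 x2=0xd2 x3=0x92  N=1 Z=0
-- IRQ taken; context saved, return-PC = 5 --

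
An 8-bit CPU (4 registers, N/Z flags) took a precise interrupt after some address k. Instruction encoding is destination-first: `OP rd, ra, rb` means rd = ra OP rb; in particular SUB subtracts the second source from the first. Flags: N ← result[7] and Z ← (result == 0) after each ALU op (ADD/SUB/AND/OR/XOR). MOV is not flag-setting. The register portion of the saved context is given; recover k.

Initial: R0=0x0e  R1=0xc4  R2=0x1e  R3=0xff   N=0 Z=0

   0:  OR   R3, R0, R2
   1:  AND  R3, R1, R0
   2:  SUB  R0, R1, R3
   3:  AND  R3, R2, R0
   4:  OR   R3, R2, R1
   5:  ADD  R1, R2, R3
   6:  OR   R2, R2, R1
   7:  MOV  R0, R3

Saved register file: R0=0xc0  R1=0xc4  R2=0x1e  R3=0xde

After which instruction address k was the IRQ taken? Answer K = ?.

after  0: R0=0x0e R1=0xc4 R2=0x1e R3=0x1e  N=0 Z=0
after  1: R0=0x0e R1=0xc4 R2=0x1e R3=0x04  N=0 Z=0
after  2: R0=0xc0 R1=0xc4 R2=0x1e R3=0x04  N=1 Z=0
after  3: R0=0xc0 R1=0xc4 R2=0x1e R3=0x00  N=0 Z=1
after  4: R0=0xc0 R1=0xc4 R2=0x1e R3=0xde  N=1 Z=0
-- IRQ taken; context saved, return-PC = 5 --

K = 4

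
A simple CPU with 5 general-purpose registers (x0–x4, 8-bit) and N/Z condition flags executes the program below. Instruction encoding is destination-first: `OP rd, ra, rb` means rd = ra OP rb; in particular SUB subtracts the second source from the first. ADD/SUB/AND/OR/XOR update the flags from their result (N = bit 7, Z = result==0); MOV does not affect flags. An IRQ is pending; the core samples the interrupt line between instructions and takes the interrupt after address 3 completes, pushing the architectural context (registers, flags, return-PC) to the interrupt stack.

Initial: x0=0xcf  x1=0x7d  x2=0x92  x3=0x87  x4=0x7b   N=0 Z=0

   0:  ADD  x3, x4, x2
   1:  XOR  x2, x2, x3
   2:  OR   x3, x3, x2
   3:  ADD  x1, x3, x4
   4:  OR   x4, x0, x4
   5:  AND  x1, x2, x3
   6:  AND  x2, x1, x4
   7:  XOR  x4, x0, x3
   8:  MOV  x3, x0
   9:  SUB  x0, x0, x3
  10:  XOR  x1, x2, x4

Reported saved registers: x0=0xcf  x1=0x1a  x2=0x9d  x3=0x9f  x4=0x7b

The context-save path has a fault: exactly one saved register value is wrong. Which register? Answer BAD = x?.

BAD = x2

after  0: x0=0xcf x1=0x7d x2=0x92 x3=0x0d x4=0x7b  N=0 Z=0
after  1: x0=0xcf x1=0x7d x2=0x9f x3=0x0d x4=0x7b  N=1 Z=0
after  2: x0=0xcf x1=0x7d x2=0x9f x3=0x9f x4=0x7b  N=1 Z=0
after  3: x0=0xcf x1=0x1a x2=0x9f x3=0x9f x4=0x7b  N=0 Z=0
-- IRQ taken; context saved, return-PC = 4 --
mismatch: x2: reported 0x9d vs actual 0x9f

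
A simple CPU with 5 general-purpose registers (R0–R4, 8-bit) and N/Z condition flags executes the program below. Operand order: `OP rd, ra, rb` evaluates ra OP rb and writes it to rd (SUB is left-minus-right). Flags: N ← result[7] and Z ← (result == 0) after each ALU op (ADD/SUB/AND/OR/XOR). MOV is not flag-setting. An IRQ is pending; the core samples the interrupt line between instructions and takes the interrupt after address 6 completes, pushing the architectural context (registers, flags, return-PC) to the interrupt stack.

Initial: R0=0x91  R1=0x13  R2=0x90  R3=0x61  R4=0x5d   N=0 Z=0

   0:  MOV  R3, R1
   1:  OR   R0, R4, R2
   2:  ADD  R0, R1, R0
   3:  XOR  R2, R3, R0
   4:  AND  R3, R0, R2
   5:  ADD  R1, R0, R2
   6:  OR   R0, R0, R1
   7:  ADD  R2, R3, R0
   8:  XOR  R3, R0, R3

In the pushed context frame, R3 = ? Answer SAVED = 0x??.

SAVED = 0xe0

after  0: R0=0x91 R1=0x13 R2=0x90 R3=0x13 R4=0x5d  N=0 Z=0
after  1: R0=0xdd R1=0x13 R2=0x90 R3=0x13 R4=0x5d  N=1 Z=0
after  2: R0=0xf0 R1=0x13 R2=0x90 R3=0x13 R4=0x5d  N=1 Z=0
after  3: R0=0xf0 R1=0x13 R2=0xe3 R3=0x13 R4=0x5d  N=1 Z=0
after  4: R0=0xf0 R1=0x13 R2=0xe3 R3=0xe0 R4=0x5d  N=1 Z=0
after  5: R0=0xf0 R1=0xd3 R2=0xe3 R3=0xe0 R4=0x5d  N=1 Z=0
after  6: R0=0xf3 R1=0xd3 R2=0xe3 R3=0xe0 R4=0x5d  N=1 Z=0
-- IRQ taken; context saved, return-PC = 7 --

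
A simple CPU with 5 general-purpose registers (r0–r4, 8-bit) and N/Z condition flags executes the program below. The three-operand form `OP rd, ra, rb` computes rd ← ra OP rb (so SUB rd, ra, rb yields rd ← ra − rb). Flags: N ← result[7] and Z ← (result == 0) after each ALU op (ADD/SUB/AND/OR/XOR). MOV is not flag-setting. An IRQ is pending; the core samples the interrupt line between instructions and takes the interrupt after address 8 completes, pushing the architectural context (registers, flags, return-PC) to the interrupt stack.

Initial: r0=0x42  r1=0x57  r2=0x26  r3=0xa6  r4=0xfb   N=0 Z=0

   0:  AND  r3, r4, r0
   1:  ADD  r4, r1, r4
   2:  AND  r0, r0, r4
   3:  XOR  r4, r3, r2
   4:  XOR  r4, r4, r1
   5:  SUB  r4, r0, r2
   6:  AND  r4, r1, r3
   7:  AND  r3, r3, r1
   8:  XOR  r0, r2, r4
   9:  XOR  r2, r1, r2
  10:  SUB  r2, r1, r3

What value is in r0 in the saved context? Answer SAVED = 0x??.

after  0: r0=0x42 r1=0x57 r2=0x26 r3=0x42 r4=0xfb  N=0 Z=0
after  1: r0=0x42 r1=0x57 r2=0x26 r3=0x42 r4=0x52  N=0 Z=0
after  2: r0=0x42 r1=0x57 r2=0x26 r3=0x42 r4=0x52  N=0 Z=0
after  3: r0=0x42 r1=0x57 r2=0x26 r3=0x42 r4=0x64  N=0 Z=0
after  4: r0=0x42 r1=0x57 r2=0x26 r3=0x42 r4=0x33  N=0 Z=0
after  5: r0=0x42 r1=0x57 r2=0x26 r3=0x42 r4=0x1c  N=0 Z=0
after  6: r0=0x42 r1=0x57 r2=0x26 r3=0x42 r4=0x42  N=0 Z=0
after  7: r0=0x42 r1=0x57 r2=0x26 r3=0x42 r4=0x42  N=0 Z=0
after  8: r0=0x64 r1=0x57 r2=0x26 r3=0x42 r4=0x42  N=0 Z=0
-- IRQ taken; context saved, return-PC = 9 --

SAVED = 0x64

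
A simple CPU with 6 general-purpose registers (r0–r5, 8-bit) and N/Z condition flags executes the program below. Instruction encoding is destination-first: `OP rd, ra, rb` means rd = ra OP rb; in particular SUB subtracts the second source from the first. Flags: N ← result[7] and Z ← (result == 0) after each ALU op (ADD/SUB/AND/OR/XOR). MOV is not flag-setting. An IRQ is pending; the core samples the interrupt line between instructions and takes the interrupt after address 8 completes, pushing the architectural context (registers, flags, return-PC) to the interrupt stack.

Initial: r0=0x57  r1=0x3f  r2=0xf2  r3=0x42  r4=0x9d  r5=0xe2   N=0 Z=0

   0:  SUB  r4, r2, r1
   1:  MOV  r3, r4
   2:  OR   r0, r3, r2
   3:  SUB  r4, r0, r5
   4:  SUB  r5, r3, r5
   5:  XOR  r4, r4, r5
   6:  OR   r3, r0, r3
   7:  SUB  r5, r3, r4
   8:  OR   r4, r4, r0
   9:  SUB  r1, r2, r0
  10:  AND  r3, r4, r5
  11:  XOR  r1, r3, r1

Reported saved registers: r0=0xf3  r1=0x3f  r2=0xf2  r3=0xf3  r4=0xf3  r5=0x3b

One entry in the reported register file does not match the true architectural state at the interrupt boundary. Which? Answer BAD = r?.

after  0: r0=0x57 r1=0x3f r2=0xf2 r3=0x42 r4=0xb3 r5=0xe2  N=1 Z=0
after  1: r0=0x57 r1=0x3f r2=0xf2 r3=0xb3 r4=0xb3 r5=0xe2  N=1 Z=0
after  2: r0=0xf3 r1=0x3f r2=0xf2 r3=0xb3 r4=0xb3 r5=0xe2  N=1 Z=0
after  3: r0=0xf3 r1=0x3f r2=0xf2 r3=0xb3 r4=0x11 r5=0xe2  N=0 Z=0
after  4: r0=0xf3 r1=0x3f r2=0xf2 r3=0xb3 r4=0x11 r5=0xd1  N=1 Z=0
after  5: r0=0xf3 r1=0x3f r2=0xf2 r3=0xb3 r4=0xc0 r5=0xd1  N=1 Z=0
after  6: r0=0xf3 r1=0x3f r2=0xf2 r3=0xf3 r4=0xc0 r5=0xd1  N=1 Z=0
after  7: r0=0xf3 r1=0x3f r2=0xf2 r3=0xf3 r4=0xc0 r5=0x33  N=0 Z=0
after  8: r0=0xf3 r1=0x3f r2=0xf2 r3=0xf3 r4=0xf3 r5=0x33  N=1 Z=0
-- IRQ taken; context saved, return-PC = 9 --
mismatch: r5: reported 0x3b vs actual 0x33

BAD = r5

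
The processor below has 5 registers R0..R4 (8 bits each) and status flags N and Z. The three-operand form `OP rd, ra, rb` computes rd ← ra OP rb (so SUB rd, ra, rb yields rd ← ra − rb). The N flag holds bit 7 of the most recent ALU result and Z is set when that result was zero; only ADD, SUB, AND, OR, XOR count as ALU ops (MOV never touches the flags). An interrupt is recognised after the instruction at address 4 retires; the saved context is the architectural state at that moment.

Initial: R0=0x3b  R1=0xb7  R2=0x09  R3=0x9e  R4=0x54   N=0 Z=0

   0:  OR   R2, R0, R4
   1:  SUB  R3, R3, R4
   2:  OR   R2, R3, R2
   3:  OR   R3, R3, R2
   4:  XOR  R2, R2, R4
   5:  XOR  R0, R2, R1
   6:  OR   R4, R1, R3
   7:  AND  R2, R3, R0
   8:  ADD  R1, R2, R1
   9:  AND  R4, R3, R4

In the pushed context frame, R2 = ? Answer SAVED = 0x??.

SAVED = 0x2b

after  0: R0=0x3b R1=0xb7 R2=0x7f R3=0x9e R4=0x54  N=0 Z=0
after  1: R0=0x3b R1=0xb7 R2=0x7f R3=0x4a R4=0x54  N=0 Z=0
after  2: R0=0x3b R1=0xb7 R2=0x7f R3=0x4a R4=0x54  N=0 Z=0
after  3: R0=0x3b R1=0xb7 R2=0x7f R3=0x7f R4=0x54  N=0 Z=0
after  4: R0=0x3b R1=0xb7 R2=0x2b R3=0x7f R4=0x54  N=0 Z=0
-- IRQ taken; context saved, return-PC = 5 --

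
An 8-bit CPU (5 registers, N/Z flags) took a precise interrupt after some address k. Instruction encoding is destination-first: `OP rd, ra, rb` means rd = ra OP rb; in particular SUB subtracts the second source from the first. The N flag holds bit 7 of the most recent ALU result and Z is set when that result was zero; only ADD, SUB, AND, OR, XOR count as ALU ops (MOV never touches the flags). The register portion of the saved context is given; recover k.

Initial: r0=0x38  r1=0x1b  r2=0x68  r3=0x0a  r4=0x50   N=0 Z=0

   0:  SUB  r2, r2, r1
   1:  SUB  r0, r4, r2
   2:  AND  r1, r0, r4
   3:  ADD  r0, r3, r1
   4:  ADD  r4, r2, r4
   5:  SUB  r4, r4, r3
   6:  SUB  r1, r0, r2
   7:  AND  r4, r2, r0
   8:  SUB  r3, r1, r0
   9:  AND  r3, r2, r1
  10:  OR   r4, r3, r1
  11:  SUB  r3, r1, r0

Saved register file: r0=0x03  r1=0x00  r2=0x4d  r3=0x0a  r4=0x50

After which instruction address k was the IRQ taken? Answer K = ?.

after  0: r0=0x38 r1=0x1b r2=0x4d r3=0x0a r4=0x50  N=0 Z=0
after  1: r0=0x03 r1=0x1b r2=0x4d r3=0x0a r4=0x50  N=0 Z=0
after  2: r0=0x03 r1=0x00 r2=0x4d r3=0x0a r4=0x50  N=0 Z=1
-- IRQ taken; context saved, return-PC = 3 --

K = 2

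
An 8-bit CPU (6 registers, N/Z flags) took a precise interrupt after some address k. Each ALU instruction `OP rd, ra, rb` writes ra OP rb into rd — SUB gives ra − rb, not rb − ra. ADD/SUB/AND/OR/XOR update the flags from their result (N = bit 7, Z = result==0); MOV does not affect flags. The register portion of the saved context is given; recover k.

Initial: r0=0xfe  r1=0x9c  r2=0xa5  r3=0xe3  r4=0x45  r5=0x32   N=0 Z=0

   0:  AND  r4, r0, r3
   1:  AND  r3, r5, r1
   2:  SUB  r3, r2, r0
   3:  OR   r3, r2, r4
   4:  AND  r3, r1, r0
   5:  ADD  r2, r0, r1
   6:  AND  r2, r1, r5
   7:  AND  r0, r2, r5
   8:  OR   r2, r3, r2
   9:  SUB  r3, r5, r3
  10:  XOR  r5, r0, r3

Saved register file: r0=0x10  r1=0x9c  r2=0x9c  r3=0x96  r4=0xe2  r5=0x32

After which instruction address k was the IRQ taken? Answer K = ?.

after  0: r0=0xfe r1=0x9c r2=0xa5 r3=0xe3 r4=0xe2 r5=0x32  N=1 Z=0
after  1: r0=0xfe r1=0x9c r2=0xa5 r3=0x10 r4=0xe2 r5=0x32  N=0 Z=0
after  2: r0=0xfe r1=0x9c r2=0xa5 r3=0xa7 r4=0xe2 r5=0x32  N=1 Z=0
after  3: r0=0xfe r1=0x9c r2=0xa5 r3=0xe7 r4=0xe2 r5=0x32  N=1 Z=0
after  4: r0=0xfe r1=0x9c r2=0xa5 r3=0x9c r4=0xe2 r5=0x32  N=1 Z=0
after  5: r0=0xfe r1=0x9c r2=0x9a r3=0x9c r4=0xe2 r5=0x32  N=1 Z=0
after  6: r0=0xfe r1=0x9c r2=0x10 r3=0x9c r4=0xe2 r5=0x32  N=0 Z=0
after  7: r0=0x10 r1=0x9c r2=0x10 r3=0x9c r4=0xe2 r5=0x32  N=0 Z=0
after  8: r0=0x10 r1=0x9c r2=0x9c r3=0x9c r4=0xe2 r5=0x32  N=1 Z=0
after  9: r0=0x10 r1=0x9c r2=0x9c r3=0x96 r4=0xe2 r5=0x32  N=1 Z=0
-- IRQ taken; context saved, return-PC = 10 --

K = 9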